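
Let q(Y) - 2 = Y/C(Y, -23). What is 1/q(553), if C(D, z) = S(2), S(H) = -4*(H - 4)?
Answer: 8/569 ≈ 0.014060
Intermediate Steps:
S(H) = 16 - 4*H (S(H) = -4*(-4 + H) = 16 - 4*H)
C(D, z) = 8 (C(D, z) = 16 - 4*2 = 16 - 8 = 8)
q(Y) = 2 + Y/8
1/q(553) = 1/(2 + (⅛)*553) = 1/(2 + 553/8) = 1/(569/8) = 8/569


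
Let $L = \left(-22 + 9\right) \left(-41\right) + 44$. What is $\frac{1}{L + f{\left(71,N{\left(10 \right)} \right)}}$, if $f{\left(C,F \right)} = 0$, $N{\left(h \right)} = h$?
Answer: $\frac{1}{577} \approx 0.0017331$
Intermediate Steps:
$L = 577$ ($L = \left(-13\right) \left(-41\right) + 44 = 533 + 44 = 577$)
$\frac{1}{L + f{\left(71,N{\left(10 \right)} \right)}} = \frac{1}{577 + 0} = \frac{1}{577}$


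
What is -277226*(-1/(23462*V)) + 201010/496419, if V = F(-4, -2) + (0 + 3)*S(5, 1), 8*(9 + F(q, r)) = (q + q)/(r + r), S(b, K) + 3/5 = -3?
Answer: -454205647730/2276985093999 ≈ -0.19948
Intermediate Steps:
S(b, K) = -18/5 (S(b, K) = -⅗ - 3 = -18/5)
F(q, r) = -9 + q/(8*r) (F(q, r) = -9 + ((q + q)/(r + r))/8 = -9 + ((2*q)/((2*r)))/8 = -9 + ((2*q)*(1/(2*r)))/8 = -9 + (q/r)/8 = -9 + q/(8*r))
V = -391/20 (V = (-9 + (⅛)*(-4)/(-2)) + (0 + 3)*(-18/5) = (-9 + (⅛)*(-4)*(-½)) + 3*(-18/5) = (-9 + ¼) - 54/5 = -35/4 - 54/5 = -391/20 ≈ -19.550)
-277226*(-1/(23462*V)) + 201010/496419 = -277226/((-391/20*(-23462))) + 201010/496419 = -277226/4586821/10 + 201010*(1/496419) = -277226*10/4586821 + 201010/496419 = -2772260/4586821 + 201010/496419 = -454205647730/2276985093999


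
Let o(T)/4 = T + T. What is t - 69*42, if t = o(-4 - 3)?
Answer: -2954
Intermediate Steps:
o(T) = 8*T (o(T) = 4*(T + T) = 4*(2*T) = 8*T)
t = -56 (t = 8*(-4 - 3) = 8*(-7) = -56)
t - 69*42 = -56 - 69*42 = -56 - 2898 = -2954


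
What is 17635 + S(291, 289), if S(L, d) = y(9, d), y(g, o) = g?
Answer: 17644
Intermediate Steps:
S(L, d) = 9
17635 + S(291, 289) = 17635 + 9 = 17644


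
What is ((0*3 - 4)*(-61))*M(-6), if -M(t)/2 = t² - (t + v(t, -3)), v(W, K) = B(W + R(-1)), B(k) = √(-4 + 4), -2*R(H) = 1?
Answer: -20496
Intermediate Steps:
R(H) = -½ (R(H) = -½*1 = -½)
B(k) = 0 (B(k) = √0 = 0)
v(W, K) = 0
M(t) = -2*t² + 2*t (M(t) = -2*(t² - (t + 0)) = -2*(t² - t) = -2*t² + 2*t)
((0*3 - 4)*(-61))*M(-6) = ((0*3 - 4)*(-61))*(2*(-6)*(1 - 1*(-6))) = ((0 - 4)*(-61))*(2*(-6)*(1 + 6)) = (-4*(-61))*(2*(-6)*7) = 244*(-84) = -20496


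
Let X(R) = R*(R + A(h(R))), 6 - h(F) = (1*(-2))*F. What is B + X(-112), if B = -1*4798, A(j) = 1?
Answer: 7634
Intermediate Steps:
h(F) = 6 + 2*F (h(F) = 6 - 1*(-2)*F = 6 - (-2)*F = 6 + 2*F)
B = -4798
X(R) = R*(1 + R) (X(R) = R*(R + 1) = R*(1 + R))
B + X(-112) = -4798 - 112*(1 - 112) = -4798 - 112*(-111) = -4798 + 12432 = 7634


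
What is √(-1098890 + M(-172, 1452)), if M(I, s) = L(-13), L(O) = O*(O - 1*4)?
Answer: 13*I*√6501 ≈ 1048.2*I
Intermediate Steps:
L(O) = O*(-4 + O) (L(O) = O*(O - 4) = O*(-4 + O))
M(I, s) = 221 (M(I, s) = -13*(-4 - 13) = -13*(-17) = 221)
√(-1098890 + M(-172, 1452)) = √(-1098890 + 221) = √(-1098669) = 13*I*√6501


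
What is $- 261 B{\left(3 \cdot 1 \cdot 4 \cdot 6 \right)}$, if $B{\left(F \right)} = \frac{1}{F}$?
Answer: $- \frac{29}{8} \approx -3.625$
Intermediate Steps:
$- 261 B{\left(3 \cdot 1 \cdot 4 \cdot 6 \right)} = - \frac{261}{3 \cdot 1 \cdot 4 \cdot 6} = - \frac{261}{3 \cdot 4 \cdot 6} = - \frac{261}{12 \cdot 6} = - \frac{261}{72} = \left(-261\right) \frac{1}{72} = - \frac{29}{8}$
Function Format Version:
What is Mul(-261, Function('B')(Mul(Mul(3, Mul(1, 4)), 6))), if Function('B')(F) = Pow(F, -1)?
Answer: Rational(-29, 8) ≈ -3.6250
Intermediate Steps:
Mul(-261, Function('B')(Mul(Mul(3, Mul(1, 4)), 6))) = Mul(-261, Pow(Mul(Mul(3, Mul(1, 4)), 6), -1)) = Mul(-261, Pow(Mul(Mul(3, 4), 6), -1)) = Mul(-261, Pow(Mul(12, 6), -1)) = Mul(-261, Pow(72, -1)) = Mul(-261, Rational(1, 72)) = Rational(-29, 8)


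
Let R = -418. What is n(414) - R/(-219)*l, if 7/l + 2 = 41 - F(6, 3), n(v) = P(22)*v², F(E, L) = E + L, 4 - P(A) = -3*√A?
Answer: 2252141977/3285 + 514188*√22 ≈ 3.0973e+6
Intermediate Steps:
P(A) = 4 + 3*√A (P(A) = 4 - (-3)*√A = 4 + 3*√A)
n(v) = v²*(4 + 3*√22) (n(v) = (4 + 3*√22)*v² = v²*(4 + 3*√22))
l = 7/30 (l = 7/(-2 + (41 - (6 + 3))) = 7/(-2 + (41 - 1*9)) = 7/(-2 + (41 - 9)) = 7/(-2 + 32) = 7/30 ≈ 0.23333)
n(414) - R/(-219)*l = 414²*(4 + 3*√22) - (-418/(-219))*7/30 = 171396*(4 + 3*√22) - (-418*(-1/219))*7/30 = (685584 + 514188*√22) - 418*7/(219*30) = (685584 + 514188*√22) - 1*1463/3285 = (685584 + 514188*√22) - 1463/3285 = 2252141977/3285 + 514188*√22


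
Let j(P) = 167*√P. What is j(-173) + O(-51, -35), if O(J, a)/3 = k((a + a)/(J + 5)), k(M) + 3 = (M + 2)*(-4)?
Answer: -1179/23 + 167*I*√173 ≈ -51.261 + 2196.5*I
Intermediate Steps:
k(M) = -11 - 4*M (k(M) = -3 + (M + 2)*(-4) = -3 + (2 + M)*(-4) = -3 + (-8 - 4*M) = -11 - 4*M)
O(J, a) = -33 - 24*a/(5 + J) (O(J, a) = 3*(-11 - 4*(a + a)/(J + 5)) = 3*(-11 - 4*2*a/(5 + J)) = 3*(-11 - 8*a/(5 + J)) = -33 - 24*a/(5 + J))
j(-173) + O(-51, -35) = 167*√(-173) + 3*(-55 - 11*(-51) - 8*(-35))/(5 - 51) = 167*(I*√173) + 3*(-55 + 561 + 280)/(-46) = 167*I*√173 + 3*(-1/46)*786 = 167*I*√173 - 1179/23 = -1179/23 + 167*I*√173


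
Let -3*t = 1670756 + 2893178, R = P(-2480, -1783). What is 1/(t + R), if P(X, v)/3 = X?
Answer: -3/4586254 ≈ -6.5413e-7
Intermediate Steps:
P(X, v) = 3*X
R = -7440 (R = 3*(-2480) = -7440)
t = -4563934/3 (t = -(1670756 + 2893178)/3 = -1/3*4563934 = -4563934/3 ≈ -1.5213e+6)
1/(t + R) = 1/(-4563934/3 - 7440) = 1/(-4586254/3) = -3/4586254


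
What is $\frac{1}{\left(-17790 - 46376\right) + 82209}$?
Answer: $\frac{1}{18043} \approx 5.5423 \cdot 10^{-5}$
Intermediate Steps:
$\frac{1}{\left(-17790 - 46376\right) + 82209} = \frac{1}{-64166 + 82209} = \frac{1}{18043}$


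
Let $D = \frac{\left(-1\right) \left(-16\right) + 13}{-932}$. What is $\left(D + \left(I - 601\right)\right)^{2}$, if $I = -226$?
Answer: $\frac{594121848849}{868624} \approx 6.8398 \cdot 10^{5}$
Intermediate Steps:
$D = - \frac{29}{932}$ ($D = \left(16 + 13\right) \left(- \frac{1}{932}\right) = 29 \left(- \frac{1}{932}\right) = - \frac{29}{932} \approx -0.031116$)
$\left(D + \left(I - 601\right)\right)^{2} = \left(- \frac{29}{932} - 827\right)^{2} = \left(- \frac{770793}{932}\right)^{2} = \frac{594121848849}{868624}$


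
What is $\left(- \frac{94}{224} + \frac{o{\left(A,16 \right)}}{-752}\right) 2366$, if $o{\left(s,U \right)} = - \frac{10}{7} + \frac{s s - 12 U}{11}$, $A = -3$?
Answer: $- \frac{967863}{1034} \approx -936.04$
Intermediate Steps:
$o{\left(s,U \right)} = - \frac{10}{7} - \frac{12 U}{11} + \frac{s^{2}}{11}$ ($o{\left(s,U \right)} = \left(-10\right) \frac{1}{7} + \left(s^{2} - 12 U\right) \frac{1}{11} = - \frac{10}{7} - \left(- \frac{s^{2}}{11} + \frac{12 U}{11}\right) = - \frac{10}{7} - \frac{12 U}{11} + \frac{s^{2}}{11}$)
$\left(- \frac{94}{224} + \frac{o{\left(A,16 \right)}}{-752}\right) 2366 = \left(- \frac{94}{224} + \frac{- \frac{10}{7} - \frac{192}{11} + \frac{\left(-3\right)^{2}}{11}}{-752}\right) 2366 = \left(\left(-94\right) \frac{1}{224} + \left(- \frac{10}{7} - \frac{192}{11} + \frac{1}{11} \cdot 9\right) \left(- \frac{1}{752}\right)\right) 2366 = \left(- \frac{47}{112} + \left(- \frac{10}{7} - \frac{192}{11} + \frac{9}{11}\right) \left(- \frac{1}{752}\right)\right) 2366 = \left(- \frac{47}{112} - - \frac{1391}{57904}\right) 2366 = \left(- \frac{47}{112} + \frac{1391}{57904}\right) 2366 = \left(- \frac{5727}{14476}\right) 2366 = - \frac{967863}{1034}$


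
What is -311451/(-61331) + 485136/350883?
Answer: 15448526361/2391111697 ≈ 6.4608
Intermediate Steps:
-311451/(-61331) + 485136/350883 = -311451*(-1/61331) + 485136*(1/350883) = 311451/61331 + 53904/38987 = 15448526361/2391111697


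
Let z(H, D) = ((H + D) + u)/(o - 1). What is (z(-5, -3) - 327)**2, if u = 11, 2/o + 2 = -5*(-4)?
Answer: 6985449/64 ≈ 1.0915e+5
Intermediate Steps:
o = 1/9 (o = 2/(-2 - 5*(-4)) = 2/(-2 + 20) = 2/18 = 2*(1/18) = 1/9 ≈ 0.11111)
z(H, D) = -99/8 - 9*D/8 - 9*H/8 (z(H, D) = ((H + D) + 11)/(1/9 - 1) = ((D + H) + 11)/(-8/9) = (11 + D + H)*(-9/8) = -99/8 - 9*D/8 - 9*H/8)
(z(-5, -3) - 327)**2 = ((-99/8 - 9/8*(-3) - 9/8*(-5)) - 327)**2 = ((-99/8 + 27/8 + 45/8) - 327)**2 = (-27/8 - 327)**2 = (-2643/8)**2 = 6985449/64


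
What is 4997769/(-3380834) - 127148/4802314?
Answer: -36904414379/24525417598 ≈ -1.5047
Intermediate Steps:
4997769/(-3380834) - 127148/4802314 = 4997769*(-1/3380834) - 127148*1/4802314 = -15099/10214 - 63574/2401157 = -36904414379/24525417598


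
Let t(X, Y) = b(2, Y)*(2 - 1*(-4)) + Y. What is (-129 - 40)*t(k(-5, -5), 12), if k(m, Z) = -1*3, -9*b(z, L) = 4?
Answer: -4732/3 ≈ -1577.3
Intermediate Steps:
b(z, L) = -4/9 (b(z, L) = -⅑*4 = -4/9)
k(m, Z) = -3
t(X, Y) = -8/3 + Y (t(X, Y) = -4*(2 - 1*(-4))/9 + Y = -4*(2 + 4)/9 + Y = -4/9*6 + Y = -8/3 + Y)
(-129 - 40)*t(k(-5, -5), 12) = (-129 - 40)*(-8/3 + 12) = -169*28/3 = -4732/3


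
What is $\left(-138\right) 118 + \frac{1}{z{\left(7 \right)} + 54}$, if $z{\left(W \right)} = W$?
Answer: $- \frac{993323}{61} \approx -16284.0$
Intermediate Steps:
$\left(-138\right) 118 + \frac{1}{z{\left(7 \right)} + 54} = \left(-138\right) 118 + \frac{1}{7 + 54} = -16284 + \frac{1}{61} = - \frac{993323}{61}$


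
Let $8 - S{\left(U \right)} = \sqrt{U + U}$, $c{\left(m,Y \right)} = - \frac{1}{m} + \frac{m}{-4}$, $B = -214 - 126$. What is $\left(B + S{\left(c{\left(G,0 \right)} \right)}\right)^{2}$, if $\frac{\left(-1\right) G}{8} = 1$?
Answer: $\frac{\left(664 + \sqrt{17}\right)^{2}}{4} \approx 1.116 \cdot 10^{5}$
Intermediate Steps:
$G = -8$ ($G = \left(-8\right) 1 = -8$)
$B = -340$ ($B = -214 - 126 = -340$)
$c{\left(m,Y \right)} = - \frac{1}{m} - \frac{m}{4}$ ($c{\left(m,Y \right)} = - \frac{1}{m} + m \left(- \frac{1}{4}\right) = - \frac{1}{m} - \frac{m}{4}$)
$S{\left(U \right)} = 8 - \sqrt{2} \sqrt{U}$ ($S{\left(U \right)} = 8 - \sqrt{U + U} = 8 - \sqrt{2 U} = 8 - \sqrt{2} \sqrt{U}$)
$\left(B + S{\left(c{\left(G,0 \right)} \right)}\right)^{2} = \left(-340 + \left(8 - \sqrt{2} \sqrt{- \frac{1}{-8} - -2}\right)\right)^{2} = \left(-340 + \left(8 - \sqrt{2} \sqrt{\left(-1\right) \left(- \frac{1}{8}\right) + 2}\right)\right)^{2} = \left(-340 + \left(8 - \sqrt{2} \sqrt{\frac{1}{8} + 2}\right)\right)^{2} = \left(-340 + \left(8 - \sqrt{2} \sqrt{\frac{17}{8}}\right)\right)^{2} = \left(-340 + \left(8 - \sqrt{2} \frac{\sqrt{34}}{4}\right)\right)^{2} = \left(-340 + \left(8 - \frac{\sqrt{17}}{2}\right)\right)^{2} = \left(-332 - \frac{\sqrt{17}}{2}\right)^{2}$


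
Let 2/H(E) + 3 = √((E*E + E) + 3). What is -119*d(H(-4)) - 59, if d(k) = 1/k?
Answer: 239/2 - 119*√15/2 ≈ -110.94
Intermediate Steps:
H(E) = 2/(-3 + √(3 + E + E²)) (H(E) = 2/(-3 + √((E*E + E) + 3)) = 2/(-3 + √((E² + E) + 3)) = 2/(-3 + √((E + E²) + 3)) = 2/(-3 + √(3 + E + E²)))
-119*d(H(-4)) - 59 = -(-357/2 + 119*√(3 - 4 + (-4)²)/2) - 59 = -(-357/2 + 119*√(3 - 4 + 16)/2) - 59 = -(-357/2 + 119*√15/2) - 59 = -119*(-3/2 + √15/2) - 59 = (357/2 - 119*√15/2) - 59 = 239/2 - 119*√15/2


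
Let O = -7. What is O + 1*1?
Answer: -6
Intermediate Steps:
O + 1*1 = -7 + 1*1 = -7 + 1 = -6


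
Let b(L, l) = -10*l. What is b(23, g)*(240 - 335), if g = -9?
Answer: -8550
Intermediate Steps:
b(23, g)*(240 - 335) = (-10*(-9))*(240 - 335) = 90*(-95) = -8550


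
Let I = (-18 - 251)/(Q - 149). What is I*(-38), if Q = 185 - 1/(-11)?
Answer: 112442/397 ≈ 283.23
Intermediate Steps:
Q = 2036/11 (Q = 185 - 1*(-1/11) = 185 + 1/11 = 2036/11 ≈ 185.09)
I = -2959/397 (I = (-18 - 251)/(2036/11 - 149) = -269/397/11 = -269*11/397 = -2959/397 ≈ -7.4534)
I*(-38) = -2959/397*(-38) = 112442/397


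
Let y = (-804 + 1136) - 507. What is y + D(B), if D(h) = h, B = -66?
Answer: -241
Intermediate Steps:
y = -175 (y = 332 - 507 = -175)
y + D(B) = -175 - 66 = -241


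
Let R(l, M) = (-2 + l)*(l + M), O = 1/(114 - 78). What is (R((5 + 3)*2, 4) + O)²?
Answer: 101626561/1296 ≈ 78416.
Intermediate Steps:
O = 1/36 ≈ 0.027778
R(l, M) = (-2 + l)*(M + l)
(R((5 + 3)*2, 4) + O)² = ((((5 + 3)*2)² - 2*4 - 2*(5 + 3)*2 + 4*((5 + 3)*2)) + 1/36)² = (((8*2)² - 8 - 16*2 + 4*(8*2)) + 1/36)² = ((16² - 8 - 2*16 + 4*16) + 1/36)² = ((256 - 8 - 32 + 64) + 1/36)² = (280 + 1/36)² = (10081/36)² = 101626561/1296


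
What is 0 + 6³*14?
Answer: 3024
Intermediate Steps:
0 + 6³*14 = 0 + 216*14 = 0 + 3024 = 3024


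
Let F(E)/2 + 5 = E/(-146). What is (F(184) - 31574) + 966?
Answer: -2235298/73 ≈ -30621.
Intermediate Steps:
F(E) = -10 - E/73 (F(E) = -10 + 2*(E/(-146)) = -10 + 2*(E*(-1/146)) = -10 + 2*(-E/146) = -10 - E/73)
(F(184) - 31574) + 966 = ((-10 - 1/73*184) - 31574) + 966 = ((-10 - 184/73) - 31574) + 966 = (-914/73 - 31574) + 966 = -2305816/73 + 966 = -2235298/73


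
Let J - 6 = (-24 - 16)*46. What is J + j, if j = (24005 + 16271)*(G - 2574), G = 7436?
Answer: 195820078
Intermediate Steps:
j = 195821912 (j = (24005 + 16271)*(7436 - 2574) = 40276*4862 = 195821912)
J = -1834 (J = 6 + (-24 - 16)*46 = 6 - 40*46 = 6 - 1840 = -1834)
J + j = -1834 + 195821912 = 195820078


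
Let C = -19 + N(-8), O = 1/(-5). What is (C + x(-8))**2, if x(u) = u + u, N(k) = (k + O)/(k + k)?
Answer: 7612081/6400 ≈ 1189.4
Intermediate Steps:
O = -1/5 ≈ -0.20000
N(k) = (-1/5 + k)/(2*k) (N(k) = (k - 1/5)/(k + k) = (-1/5 + k)/((2*k)) = (-1/5 + k)*(1/(2*k)) = (-1/5 + k)/(2*k))
x(u) = 2*u
C = -1479/80 (C = -19 + (1/10)*(-1 + 5*(-8))/(-8) = -19 + (1/10)*(-1/8)*(-1 - 40) = -19 + (1/10)*(-1/8)*(-41) = -19 + 41/80 = -1479/80 ≈ -18.487)
(C + x(-8))**2 = (-1479/80 + 2*(-8))**2 = (-1479/80 - 16)**2 = (-2759/80)**2 = 7612081/6400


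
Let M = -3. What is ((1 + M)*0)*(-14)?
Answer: 0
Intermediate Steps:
((1 + M)*0)*(-14) = ((1 - 3)*0)*(-14) = -2*0*(-14) = 0*(-14) = 0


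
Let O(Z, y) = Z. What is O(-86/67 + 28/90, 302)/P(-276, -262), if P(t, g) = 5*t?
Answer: 733/1040175 ≈ 0.00070469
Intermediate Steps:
O(-86/67 + 28/90, 302)/P(-276, -262) = (-86/67 + 28/90)/((5*(-276))) = (-86*1/67 + 28*(1/90))/(-1380) = (-86/67 + 14/45)*(-1/1380) = -2932/3015*(-1/1380) = 733/1040175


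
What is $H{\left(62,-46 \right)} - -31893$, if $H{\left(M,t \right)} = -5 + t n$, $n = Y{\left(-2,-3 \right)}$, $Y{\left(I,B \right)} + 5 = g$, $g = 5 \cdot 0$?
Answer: $32118$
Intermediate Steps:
$g = 0$
$Y{\left(I,B \right)} = -5$ ($Y{\left(I,B \right)} = -5 + 0 = -5$)
$n = -5$
$H{\left(M,t \right)} = -5 - 5 t$ ($H{\left(M,t \right)} = -5 + t \left(-5\right) = -5 - 5 t$)
$H{\left(62,-46 \right)} - -31893 = \left(-5 - -230\right) - -31893 = \left(-5 + 230\right) + 31893 = 225 + 31893 = 32118$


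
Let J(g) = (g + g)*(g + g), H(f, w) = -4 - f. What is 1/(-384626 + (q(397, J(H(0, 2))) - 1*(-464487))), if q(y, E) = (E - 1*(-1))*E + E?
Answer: 1/84085 ≈ 1.1893e-5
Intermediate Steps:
J(g) = 4*g² (J(g) = (2*g)*(2*g) = 4*g²)
q(y, E) = E + E*(1 + E) (q(y, E) = (E + 1)*E + E = (1 + E)*E + E = E*(1 + E) + E = E + E*(1 + E))
1/(-384626 + (q(397, J(H(0, 2))) - 1*(-464487))) = 1/(-384626 + ((4*(-4 - 1*0)²)*(2 + 4*(-4 - 1*0)²) - 1*(-464487))) = 1/(-384626 + ((4*(-4 + 0)²)*(2 + 4*(-4 + 0)²) + 464487)) = 1/(-384626 + ((4*(-4)²)*(2 + 4*(-4)²) + 464487)) = 1/(-384626 + ((4*16)*(2 + 4*16) + 464487)) = 1/(-384626 + (64*(2 + 64) + 464487)) = 1/(-384626 + (64*66 + 464487)) = 1/(-384626 + (4224 + 464487)) = 1/(-384626 + 468711) = 1/84085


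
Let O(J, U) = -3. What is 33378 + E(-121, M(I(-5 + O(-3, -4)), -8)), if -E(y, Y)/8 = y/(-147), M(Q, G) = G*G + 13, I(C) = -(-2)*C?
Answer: 4905598/147 ≈ 33371.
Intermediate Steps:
I(C) = 2*C
M(Q, G) = 13 + G² (M(Q, G) = G² + 13 = 13 + G²)
E(y, Y) = 8*y/147 (E(y, Y) = -8*y/(-147) = -8*y*(-1)/147 = -(-8)*y/147 = 8*y/147)
33378 + E(-121, M(I(-5 + O(-3, -4)), -8)) = 33378 + (8/147)*(-121) = 33378 - 968/147 = 4905598/147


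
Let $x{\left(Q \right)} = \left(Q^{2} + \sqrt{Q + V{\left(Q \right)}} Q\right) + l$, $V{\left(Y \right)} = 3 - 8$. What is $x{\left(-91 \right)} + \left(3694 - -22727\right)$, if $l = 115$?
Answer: $34817 - 364 i \sqrt{6} \approx 34817.0 - 891.61 i$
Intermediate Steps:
$V{\left(Y \right)} = -5$ ($V{\left(Y \right)} = 3 - 8 = -5$)
$x{\left(Q \right)} = 115 + Q^{2} + Q \sqrt{-5 + Q}$ ($x{\left(Q \right)} = \left(Q^{2} + \sqrt{Q - 5} Q\right) + 115 = \left(Q^{2} + \sqrt{-5 + Q} Q\right) + 115 = \left(Q^{2} + Q \sqrt{-5 + Q}\right) + 115 = 115 + Q^{2} + Q \sqrt{-5 + Q}$)
$x{\left(-91 \right)} + \left(3694 - -22727\right) = \left(115 + \left(-91\right)^{2} - 91 \sqrt{-5 - 91}\right) + \left(3694 - -22727\right) = \left(115 + 8281 - 91 \sqrt{-96}\right) + \left(3694 + 22727\right) = \left(115 + 8281 - 91 \cdot 4 i \sqrt{6}\right) + 26421 = \left(115 + 8281 - 364 i \sqrt{6}\right) + 26421 = \left(8396 - 364 i \sqrt{6}\right) + 26421 = 34817 - 364 i \sqrt{6}$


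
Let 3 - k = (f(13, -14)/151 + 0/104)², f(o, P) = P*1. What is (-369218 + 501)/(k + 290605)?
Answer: -8407116317/6626152812 ≈ -1.2688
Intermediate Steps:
f(o, P) = P
k = 68207/22801 (k = 3 - (-14/151 + 0/104)² = 3 - (-14*1/151 + 0*(1/104))² = 3 - (-14/151 + 0)² = 3 - (-14/151)² = 3 - 1*196/22801 = 3 - 196/22801 = 68207/22801 ≈ 2.9914)
(-369218 + 501)/(k + 290605) = (-369218 + 501)/(68207/22801 + 290605) = -368717/6626152812/22801 = -368717*22801/6626152812 = -8407116317/6626152812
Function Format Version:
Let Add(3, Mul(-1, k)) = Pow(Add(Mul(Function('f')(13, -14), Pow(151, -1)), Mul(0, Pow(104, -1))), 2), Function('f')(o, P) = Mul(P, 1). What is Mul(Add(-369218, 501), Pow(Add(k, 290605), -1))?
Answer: Rational(-8407116317, 6626152812) ≈ -1.2688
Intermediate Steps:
Function('f')(o, P) = P
k = Rational(68207, 22801) (k = Add(3, Mul(-1, Pow(Add(Mul(-14, Pow(151, -1)), Mul(0, Pow(104, -1))), 2))) = Add(3, Mul(-1, Pow(Add(Mul(-14, Rational(1, 151)), Mul(0, Rational(1, 104))), 2))) = Add(3, Mul(-1, Pow(Add(Rational(-14, 151), 0), 2))) = Add(3, Mul(-1, Pow(Rational(-14, 151), 2))) = Add(3, Mul(-1, Rational(196, 22801))) = Add(3, Rational(-196, 22801)) = Rational(68207, 22801) ≈ 2.9914)
Mul(Add(-369218, 501), Pow(Add(k, 290605), -1)) = Mul(Add(-369218, 501), Pow(Add(Rational(68207, 22801), 290605), -1)) = Mul(-368717, Pow(Rational(6626152812, 22801), -1)) = Mul(-368717, Rational(22801, 6626152812)) = Rational(-8407116317, 6626152812)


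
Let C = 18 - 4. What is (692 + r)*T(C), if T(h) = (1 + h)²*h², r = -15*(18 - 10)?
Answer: 25225200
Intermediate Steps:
r = -120 (r = -15*8 = -120)
C = 14
T(h) = h²*(1 + h)²
(692 + r)*T(C) = (692 - 120)*(14²*(1 + 14)²) = 572*(196*15²) = 572*(196*225) = 572*44100 = 25225200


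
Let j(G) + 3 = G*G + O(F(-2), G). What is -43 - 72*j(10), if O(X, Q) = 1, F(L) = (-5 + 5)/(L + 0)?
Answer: -7099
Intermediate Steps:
F(L) = 0 (F(L) = 0/L = 0)
j(G) = -2 + G**2 (j(G) = -3 + (G*G + 1) = -3 + (G**2 + 1) = -3 + (1 + G**2) = -2 + G**2)
-43 - 72*j(10) = -43 - 72*(-2 + 10**2) = -43 - 72*(-2 + 100) = -43 - 72*98 = -43 - 7056 = -7099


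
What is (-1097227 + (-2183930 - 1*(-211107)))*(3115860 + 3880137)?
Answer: -21478060589850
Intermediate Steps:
(-1097227 + (-2183930 - 1*(-211107)))*(3115860 + 3880137) = (-1097227 + (-2183930 + 211107))*6995997 = (-1097227 - 1972823)*6995997 = -3070050*6995997 = -21478060589850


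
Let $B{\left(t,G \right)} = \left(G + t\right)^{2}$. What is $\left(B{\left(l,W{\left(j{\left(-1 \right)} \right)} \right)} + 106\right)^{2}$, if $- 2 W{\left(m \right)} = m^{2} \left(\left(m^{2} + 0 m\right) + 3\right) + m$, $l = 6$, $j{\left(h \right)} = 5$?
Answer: $\frac{231046532929}{16} \approx 1.444 \cdot 10^{10}$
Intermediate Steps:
$W{\left(m \right)} = - \frac{m}{2} - \frac{m^{2} \left(3 + m^{2}\right)}{2}$ ($W{\left(m \right)} = - \frac{m^{2} \left(\left(m^{2} + 0 m\right) + 3\right) + m}{2} = - \frac{m^{2} \left(\left(m^{2} + 0\right) + 3\right) + m}{2} = - \frac{m^{2} \left(m^{2} + 3\right) + m}{2} = - \frac{m^{2} \left(3 + m^{2}\right) + m}{2} = - \frac{m + m^{2} \left(3 + m^{2}\right)}{2} = - \frac{m}{2} - \frac{m^{2} \left(3 + m^{2}\right)}{2}$)
$\left(B{\left(l,W{\left(j{\left(-1 \right)} \right)} \right)} + 106\right)^{2} = \left(\left(\left(- \frac{1}{2}\right) 5 \left(1 + 5^{3} + 3 \cdot 5\right) + 6\right)^{2} + 106\right)^{2} = \left(\left(\left(- \frac{1}{2}\right) 5 \left(1 + 125 + 15\right) + 6\right)^{2} + 106\right)^{2} = \left(\left(\left(- \frac{1}{2}\right) 5 \cdot 141 + 6\right)^{2} + 106\right)^{2} = \left(\left(- \frac{705}{2} + 6\right)^{2} + 106\right)^{2} = \left(\left(- \frac{693}{2}\right)^{2} + 106\right)^{2} = \left(\frac{480249}{4} + 106\right)^{2} = \left(\frac{480673}{4}\right)^{2} = \frac{231046532929}{16}$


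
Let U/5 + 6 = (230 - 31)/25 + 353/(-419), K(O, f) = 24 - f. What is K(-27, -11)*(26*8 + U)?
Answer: 3132262/419 ≈ 7475.6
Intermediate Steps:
U = 11706/2095 (U = -30 + 5*((230 - 31)/25 + 353/(-419)) = -30 + 5*(199*(1/25) + 353*(-1/419)) = -30 + 5*(199/25 - 353/419) = -30 + 5*(74556/10475) = -30 + 74556/2095 = 11706/2095 ≈ 5.5876)
K(-27, -11)*(26*8 + U) = (24 - 1*(-11))*(26*8 + 11706/2095) = (24 + 11)*(208 + 11706/2095) = 35*(447466/2095) = 3132262/419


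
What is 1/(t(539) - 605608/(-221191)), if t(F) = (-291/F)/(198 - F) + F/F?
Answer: 40654684609/152029195982 ≈ 0.26741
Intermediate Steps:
t(F) = 1 - 291/(F*(198 - F)) (t(F) = -291/(F*(198 - F)) + 1 = 1 - 291/(F*(198 - F)))
1/(t(539) - 605608/(-221191)) = 1/((291 + 539**2 - 198*539)/(539*(-198 + 539)) - 605608/(-221191)) = 1/((1/539)*(291 + 290521 - 106722)/341 - 605608*(-1/221191)) = 1/((1/539)*(1/341)*184090 + 605608/221191) = 1/(184090/183799 + 605608/221191) = 1/(152029195982/40654684609) = 40654684609/152029195982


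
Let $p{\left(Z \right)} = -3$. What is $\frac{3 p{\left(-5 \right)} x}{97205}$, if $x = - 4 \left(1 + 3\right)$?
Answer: $\frac{144}{97205} \approx 0.0014814$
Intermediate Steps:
$x = -16$ ($x = \left(-4\right) 4 = -16$)
$\frac{3 p{\left(-5 \right)} x}{97205} = \frac{3 \left(-3\right) \left(-16\right)}{97205} = \left(-9\right) \left(-16\right) \frac{1}{97205} = 144 \cdot \frac{1}{97205} = \frac{144}{97205}$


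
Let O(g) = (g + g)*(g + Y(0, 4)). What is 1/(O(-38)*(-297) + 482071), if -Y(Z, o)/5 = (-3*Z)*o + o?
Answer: -1/827105 ≈ -1.2090e-6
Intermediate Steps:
Y(Z, o) = -5*o + 15*Z*o (Y(Z, o) = -5*((-3*Z)*o + o) = -5*(-3*Z*o + o) = -5*(o - 3*Z*o) = -5*o + 15*Z*o)
O(g) = 2*g*(-20 + g) (O(g) = (g + g)*(g + 5*4*(-1 + 3*0)) = (2*g)*(g + 5*4*(-1 + 0)) = (2*g)*(g + 5*4*(-1)) = (2*g)*(g - 20) = (2*g)*(-20 + g) = 2*g*(-20 + g))
1/(O(-38)*(-297) + 482071) = 1/((2*(-38)*(-20 - 38))*(-297) + 482071) = 1/((2*(-38)*(-58))*(-297) + 482071) = 1/(4408*(-297) + 482071) = 1/(-1309176 + 482071) = 1/(-827105) = -1/827105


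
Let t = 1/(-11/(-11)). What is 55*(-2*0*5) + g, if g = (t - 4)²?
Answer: 9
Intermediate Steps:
t = 1 (t = 1/(-11*(-1/11)) = 1/1 = 1)
g = 9 (g = (1 - 4)² = (-3)² = 9)
55*(-2*0*5) + g = 55*(-2*0*5) + 9 = 55*(0*5) + 9 = 55*0 + 9 = 0 + 9 = 9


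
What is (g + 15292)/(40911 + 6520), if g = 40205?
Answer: 55497/47431 ≈ 1.1701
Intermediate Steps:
(g + 15292)/(40911 + 6520) = (40205 + 15292)/(40911 + 6520) = 55497/47431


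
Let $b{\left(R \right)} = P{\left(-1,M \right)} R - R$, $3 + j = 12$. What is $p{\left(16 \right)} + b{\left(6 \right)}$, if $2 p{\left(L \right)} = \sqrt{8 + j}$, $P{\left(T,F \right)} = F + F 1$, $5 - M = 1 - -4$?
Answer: $-6 + \frac{\sqrt{17}}{2} \approx -3.9384$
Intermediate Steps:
$j = 9$ ($j = -3 + 12 = 9$)
$M = 0$ ($M = 5 - \left(1 - -4\right) = 5 - \left(1 + 4\right) = 5 - 5 = 0$)
$P{\left(T,F \right)} = 2 F$ ($P{\left(T,F \right)} = F + F = 2 F$)
$p{\left(L \right)} = \frac{\sqrt{17}}{2}$ ($p{\left(L \right)} = \frac{\sqrt{8 + 9}}{2} = \frac{\sqrt{17}}{2}$)
$b{\left(R \right)} = - R$ ($b{\left(R \right)} = 2 \cdot 0 R - R = 0 R - R = 0 - R = - R$)
$p{\left(16 \right)} + b{\left(6 \right)} = \frac{\sqrt{17}}{2} - 6 = -6 + \frac{\sqrt{17}}{2}$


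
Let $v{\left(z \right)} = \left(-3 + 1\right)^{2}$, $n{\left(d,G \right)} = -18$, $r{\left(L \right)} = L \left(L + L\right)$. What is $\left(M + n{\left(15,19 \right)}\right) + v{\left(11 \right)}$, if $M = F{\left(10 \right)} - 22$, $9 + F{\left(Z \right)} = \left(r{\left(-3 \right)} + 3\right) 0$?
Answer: $-45$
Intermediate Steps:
$r{\left(L \right)} = 2 L^{2}$ ($r{\left(L \right)} = L 2 L = 2 L^{2}$)
$F{\left(Z \right)} = -9$ ($F{\left(Z \right)} = -9 + \left(2 \left(-3\right)^{2} + 3\right) 0 = -9 + \left(2 \cdot 9 + 3\right) 0 = -9 + \left(18 + 3\right) 0 = -9 + 21 \cdot 0 = -9 + 0 = -9$)
$M = -31$ ($M = -9 - 22 = -31$)
$v{\left(z \right)} = 4$ ($v{\left(z \right)} = \left(-2\right)^{2} = 4$)
$\left(M + n{\left(15,19 \right)}\right) + v{\left(11 \right)} = \left(-31 - 18\right) + 4 = -49 + 4 = -45$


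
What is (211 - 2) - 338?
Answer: -129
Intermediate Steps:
(211 - 2) - 338 = 209 - 338 = -129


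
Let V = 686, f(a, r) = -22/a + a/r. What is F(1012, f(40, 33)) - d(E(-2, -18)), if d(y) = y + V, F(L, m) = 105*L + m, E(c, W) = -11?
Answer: 69686537/660 ≈ 1.0559e+5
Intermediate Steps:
F(L, m) = m + 105*L
d(y) = 686 + y (d(y) = y + 686 = 686 + y)
F(1012, f(40, 33)) - d(E(-2, -18)) = ((-22/40 + 40/33) + 105*1012) - (686 - 11) = ((-22*1/40 + 40*(1/33)) + 106260) - 1*675 = ((-11/20 + 40/33) + 106260) - 675 = (437/660 + 106260) - 675 = 70132037/660 - 675 = 69686537/660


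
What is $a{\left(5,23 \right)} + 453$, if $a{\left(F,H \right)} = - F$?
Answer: $448$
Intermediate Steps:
$a{\left(5,23 \right)} + 453 = \left(-1\right) 5 + 453 = -5 + 453 = 448$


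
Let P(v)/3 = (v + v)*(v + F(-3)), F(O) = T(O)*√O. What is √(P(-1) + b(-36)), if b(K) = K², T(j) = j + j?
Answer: √(1302 + 36*I*√3) ≈ 36.094 + 0.8638*I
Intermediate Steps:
T(j) = 2*j
F(O) = 2*O^(3/2) (F(O) = (2*O)*√O = 2*O^(3/2))
P(v) = 6*v*(v - 6*I*√3) (P(v) = 3*((v + v)*(v + 2*(-3)^(3/2))) = 3*((2*v)*(v + 2*(-3*I*√3))) = 3*((2*v)*(v - 6*I*√3)) = 3*(2*v*(v - 6*I*√3)) = 6*v*(v - 6*I*√3))
√(P(-1) + b(-36)) = √(6*(-1)*(-1 - 6*I*√3) + (-36)²) = √((6 + 36*I*√3) + 1296) = √(1302 + 36*I*√3)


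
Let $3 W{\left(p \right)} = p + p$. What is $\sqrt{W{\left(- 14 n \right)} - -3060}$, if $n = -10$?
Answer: $\frac{2 \sqrt{7095}}{3} \approx 56.155$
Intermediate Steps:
$W{\left(p \right)} = \frac{2 p}{3}$ ($W{\left(p \right)} = \frac{p + p}{3} = \frac{2 p}{3}$)
$\sqrt{W{\left(- 14 n \right)} - -3060} = \sqrt{\frac{2 \left(\left(-14\right) \left(-10\right)\right)}{3} - -3060} = \sqrt{\frac{2}{3} \cdot 140 + 3060} = \sqrt{\frac{280}{3} + 3060} = \sqrt{\frac{9460}{3}} = \frac{2 \sqrt{7095}}{3}$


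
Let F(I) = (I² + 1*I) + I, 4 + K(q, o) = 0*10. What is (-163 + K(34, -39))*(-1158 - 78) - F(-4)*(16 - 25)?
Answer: 206484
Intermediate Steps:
K(q, o) = -4 (K(q, o) = -4 + 0*10 = -4 + 0 = -4)
F(I) = I² + 2*I (F(I) = (I² + I) + I = (I + I²) + I = I² + 2*I)
(-163 + K(34, -39))*(-1158 - 78) - F(-4)*(16 - 25) = (-163 - 4)*(-1158 - 78) - (-4*(2 - 4))*(16 - 25) = -167*(-1236) - (-4*(-2))*(-9) = 206412 - 8*(-9) = 206412 - 1*(-72) = 206412 + 72 = 206484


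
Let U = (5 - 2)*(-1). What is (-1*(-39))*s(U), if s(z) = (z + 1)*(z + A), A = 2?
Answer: 78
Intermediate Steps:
U = -3 (U = 3*(-1) = -3)
s(z) = (1 + z)*(2 + z) (s(z) = (z + 1)*(z + 2) = (1 + z)*(2 + z))
(-1*(-39))*s(U) = (-1*(-39))*(2 + (-3)² + 3*(-3)) = 39*(2 + 9 - 9) = 39*2 = 78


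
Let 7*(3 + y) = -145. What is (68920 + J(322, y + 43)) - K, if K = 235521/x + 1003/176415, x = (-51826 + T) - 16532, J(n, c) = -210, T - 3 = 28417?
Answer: 25481524418479/370824330 ≈ 68716.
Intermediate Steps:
T = 28420 (T = 3 + 28417 = 28420)
y = -166/7 (y = -3 + (⅐)*(-145) = -3 - 145/7 = -166/7 ≈ -23.714)
x = -39938 (x = (-51826 + 28420) - 16532 = -23406 - 16532 = -39938)
K = -2184704179/370824330 (K = 235521/(-39938) + 1003/176415 = 235521*(-1/39938) + 1003*(1/176415) = -235521/39938 + 1003/176415 = -2184704179/370824330 ≈ -5.8915)
(68920 + J(322, y + 43)) - K = (68920 - 210) - 1*(-2184704179/370824330) = 68710 + 2184704179/370824330 = 25481524418479/370824330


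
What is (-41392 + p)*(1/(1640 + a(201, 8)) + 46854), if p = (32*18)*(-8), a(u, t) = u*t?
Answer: -437522654875/203 ≈ -2.1553e+9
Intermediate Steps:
a(u, t) = t*u
p = -4608 (p = 576*(-8) = -4608)
(-41392 + p)*(1/(1640 + a(201, 8)) + 46854) = (-41392 - 4608)*(1/(1640 + 8*201) + 46854) = -46000*(1/(1640 + 1608) + 46854) = -46000*(1/3248 + 46854) = -46000*152181793/3248 = -437522654875/203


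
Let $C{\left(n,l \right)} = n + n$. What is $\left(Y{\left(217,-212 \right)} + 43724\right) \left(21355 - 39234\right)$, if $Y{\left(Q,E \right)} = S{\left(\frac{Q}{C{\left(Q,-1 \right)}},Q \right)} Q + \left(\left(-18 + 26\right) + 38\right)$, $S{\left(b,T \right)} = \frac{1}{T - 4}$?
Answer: $- \frac{166689975533}{213} \approx -7.8258 \cdot 10^{8}$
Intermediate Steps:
$C{\left(n,l \right)} = 2 n$
$S{\left(b,T \right)} = \frac{1}{-4 + T}$
$Y{\left(Q,E \right)} = 46 + \frac{Q}{-4 + Q}$ ($Y{\left(Q,E \right)} = \frac{Q}{-4 + Q} + \left(\left(-18 + 26\right) + 38\right) = \frac{Q}{-4 + Q} + \left(8 + 38\right) = \frac{Q}{-4 + Q} + 46 = 46 + \frac{Q}{-4 + Q}$)
$\left(Y{\left(217,-212 \right)} + 43724\right) \left(21355 - 39234\right) = \left(\frac{-184 + 47 \cdot 217}{-4 + 217} + 43724\right) \left(21355 - 39234\right) = \left(\frac{-184 + 10199}{213} + 43724\right) \left(-17879\right) = \left(\frac{1}{213} \cdot 10015 + 43724\right) \left(-17879\right) = \left(\frac{10015}{213} + 43724\right) \left(-17879\right) = \frac{9323227}{213} \left(-17879\right) = - \frac{166689975533}{213}$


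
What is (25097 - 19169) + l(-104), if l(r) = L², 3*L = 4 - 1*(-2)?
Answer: 5932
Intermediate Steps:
L = 2 (L = (4 - 1*(-2))/3 = (4 + 2)/3 = (⅓)*6 = 2)
l(r) = 4 (l(r) = 2² = 4)
(25097 - 19169) + l(-104) = (25097 - 19169) + 4 = 5928 + 4 = 5932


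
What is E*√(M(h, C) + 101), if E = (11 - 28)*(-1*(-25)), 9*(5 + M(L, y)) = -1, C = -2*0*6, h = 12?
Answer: -425*√863/3 ≈ -4161.7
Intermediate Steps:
C = 0 (C = 0*6 = 0)
M(L, y) = -46/9 (M(L, y) = -5 + (⅑)*(-1) = -5 - ⅑ = -46/9)
E = -425 (E = -17*25 = -425)
E*√(M(h, C) + 101) = -425*√(-46/9 + 101) = -425*√863/3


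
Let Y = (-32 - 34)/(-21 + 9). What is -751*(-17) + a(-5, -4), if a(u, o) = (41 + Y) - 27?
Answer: 25573/2 ≈ 12787.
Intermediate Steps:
Y = 11/2 (Y = -66/(-12) = -66*(-1/12) = 11/2 ≈ 5.5000)
a(u, o) = 39/2 (a(u, o) = (41 + 11/2) - 27 = 93/2 - 27 = 39/2)
-751*(-17) + a(-5, -4) = -751*(-17) + 39/2 = 12767 + 39/2 = 25573/2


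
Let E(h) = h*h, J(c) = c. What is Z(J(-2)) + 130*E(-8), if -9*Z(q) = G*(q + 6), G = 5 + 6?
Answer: 74836/9 ≈ 8315.1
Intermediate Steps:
G = 11
E(h) = h²
Z(q) = -22/3 - 11*q/9 (Z(q) = -11*(q + 6)/9 = -11*(6 + q)/9 = -(66 + 11*q)/9 = -22/3 - 11*q/9)
Z(J(-2)) + 130*E(-8) = (-22/3 - 11/9*(-2)) + 130*(-8)² = (-22/3 + 22/9) + 130*64 = -44/9 + 8320 = 74836/9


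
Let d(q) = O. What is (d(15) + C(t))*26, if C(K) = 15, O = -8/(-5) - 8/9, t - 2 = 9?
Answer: 18382/45 ≈ 408.49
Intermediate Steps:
t = 11 (t = 2 + 9 = 11)
O = 32/45 (O = -8*(-1/5) - 8*1/9 = 8/5 - 8/9 = 32/45 ≈ 0.71111)
d(q) = 32/45
(d(15) + C(t))*26 = (32/45 + 15)*26 = (707/45)*26 = 18382/45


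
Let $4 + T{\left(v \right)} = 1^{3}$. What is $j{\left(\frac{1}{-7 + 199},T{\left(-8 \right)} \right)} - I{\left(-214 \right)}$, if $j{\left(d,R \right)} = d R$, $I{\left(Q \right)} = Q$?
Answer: $\frac{13695}{64} \approx 213.98$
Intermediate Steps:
$T{\left(v \right)} = -3$ ($T{\left(v \right)} = -4 + 1^{3} = -4 + 1 = -3$)
$j{\left(d,R \right)} = R d$
$j{\left(\frac{1}{-7 + 199},T{\left(-8 \right)} \right)} - I{\left(-214 \right)} = - \frac{3}{-7 + 199} - -214 = - \frac{3}{192} + 214 = \left(-3\right) \frac{1}{192} + 214 = - \frac{1}{64} + 214 = \frac{13695}{64}$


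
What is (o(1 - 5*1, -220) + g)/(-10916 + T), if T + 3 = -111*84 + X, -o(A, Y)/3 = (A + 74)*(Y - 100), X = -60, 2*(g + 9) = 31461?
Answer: -165843/40606 ≈ -4.0842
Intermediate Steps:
g = 31443/2 (g = -9 + (½)*31461 = -9 + 31461/2 = 31443/2 ≈ 15722.)
o(A, Y) = -3*(-100 + Y)*(74 + A) (o(A, Y) = -3*(A + 74)*(Y - 100) = -3*(74 + A)*(-100 + Y) = -3*(-100 + Y)*(74 + A))
T = -9387 (T = -3 + (-111*84 - 60) = -3 + (-9324 - 60) = -3 - 9384 = -9387)
(o(1 - 5*1, -220) + g)/(-10916 + T) = ((22200 - 222*(-220) + 300*(1 - 5*1) - 3*(1 - 5*1)*(-220)) + 31443/2)/(-10916 - 9387) = ((22200 + 48840 + 300*(1 - 5) - 3*(1 - 5)*(-220)) + 31443/2)/(-20303) = ((22200 + 48840 + 300*(-4) - 3*(-4)*(-220)) + 31443/2)*(-1/20303) = ((22200 + 48840 - 1200 - 2640) + 31443/2)*(-1/20303) = (67200 + 31443/2)*(-1/20303) = (165843/2)*(-1/20303) = -165843/40606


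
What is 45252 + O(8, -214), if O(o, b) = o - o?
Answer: 45252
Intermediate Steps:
O(o, b) = 0
45252 + O(8, -214) = 45252 + 0 = 45252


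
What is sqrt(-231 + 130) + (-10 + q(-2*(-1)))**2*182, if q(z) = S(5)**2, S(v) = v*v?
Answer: 68836950 + I*sqrt(101) ≈ 6.8837e+7 + 10.05*I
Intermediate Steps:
S(v) = v**2
q(z) = 625 (q(z) = (5**2)**2 = 25**2 = 625)
sqrt(-231 + 130) + (-10 + q(-2*(-1)))**2*182 = sqrt(-231 + 130) + (-10 + 625)**2*182 = sqrt(-101) + 615**2*182 = I*sqrt(101) + 378225*182 = I*sqrt(101) + 68836950 = 68836950 + I*sqrt(101)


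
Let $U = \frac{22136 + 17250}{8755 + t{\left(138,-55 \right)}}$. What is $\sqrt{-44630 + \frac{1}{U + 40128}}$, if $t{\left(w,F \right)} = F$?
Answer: $\frac{4 i \sqrt{503027501073455330}}{13428961} \approx 211.26 i$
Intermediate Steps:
$U = \frac{19693}{4350}$ ($U = \frac{22136 + 17250}{8755 - 55} = \frac{39386}{8700} = 39386 \cdot \frac{1}{8700} = \frac{19693}{4350} \approx 4.5271$)
$\sqrt{-44630 + \frac{1}{U + 40128}} = \sqrt{-44630 + \frac{1}{\frac{19693}{4350} + 40128}} = \sqrt{-44630 + \frac{1}{\frac{174576493}{4350}}} = \sqrt{-44630 + \frac{4350}{174576493}} = \sqrt{- \frac{7791348878240}{174576493}} = \frac{4 i \sqrt{503027501073455330}}{13428961}$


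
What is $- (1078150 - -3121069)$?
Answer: $-4199219$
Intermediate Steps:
$- (1078150 - -3121069) = - (1078150 + 3121069) = \left(-1\right) 4199219 = -4199219$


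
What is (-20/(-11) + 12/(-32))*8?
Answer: 127/11 ≈ 11.545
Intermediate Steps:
(-20/(-11) + 12/(-32))*8 = (-20*(-1/11) + 12*(-1/32))*8 = (20/11 - 3/8)*8 = (127/88)*8 = 127/11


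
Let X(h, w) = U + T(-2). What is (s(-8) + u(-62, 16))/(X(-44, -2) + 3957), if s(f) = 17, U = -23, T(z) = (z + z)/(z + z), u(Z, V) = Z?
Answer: -9/787 ≈ -0.011436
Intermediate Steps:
T(z) = 1 (T(z) = (2*z)/((2*z)) = (2*z)*(1/(2*z)) = 1)
X(h, w) = -22 (X(h, w) = -23 + 1 = -22)
(s(-8) + u(-62, 16))/(X(-44, -2) + 3957) = (17 - 62)/(-22 + 3957) = -45/3935 = -45*1/3935 = -9/787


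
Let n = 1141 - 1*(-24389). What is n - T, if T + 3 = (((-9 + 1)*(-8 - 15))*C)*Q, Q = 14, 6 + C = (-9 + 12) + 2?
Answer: 28109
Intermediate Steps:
C = -1 (C = -6 + ((-9 + 12) + 2) = -6 + (3 + 2) = -6 + 5 = -1)
T = -2579 (T = -3 + (((-9 + 1)*(-8 - 15))*(-1))*14 = -3 + (-8*(-23)*(-1))*14 = -3 + (184*(-1))*14 = -3 - 184*14 = -3 - 2576 = -2579)
n = 25530 (n = 1141 + 24389 = 25530)
n - T = 25530 - 1*(-2579) = 25530 + 2579 = 28109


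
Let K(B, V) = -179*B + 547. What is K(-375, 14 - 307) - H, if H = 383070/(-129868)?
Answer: 4394405183/64934 ≈ 67675.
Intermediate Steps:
K(B, V) = 547 - 179*B
H = -191535/64934 (H = 383070*(-1/129868) = -191535/64934 ≈ -2.9497)
K(-375, 14 - 307) - H = (547 - 179*(-375)) - 1*(-191535/64934) = (547 + 67125) + 191535/64934 = 67672 + 191535/64934 = 4394405183/64934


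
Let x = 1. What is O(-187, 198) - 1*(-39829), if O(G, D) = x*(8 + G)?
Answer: 39650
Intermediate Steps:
O(G, D) = 8 + G (O(G, D) = 1*(8 + G) = 8 + G)
O(-187, 198) - 1*(-39829) = (8 - 187) - 1*(-39829) = -179 + 39829 = 39650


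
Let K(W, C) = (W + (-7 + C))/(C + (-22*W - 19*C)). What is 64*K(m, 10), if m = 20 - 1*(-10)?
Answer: -88/35 ≈ -2.5143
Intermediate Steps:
m = 30 (m = 20 + 10 = 30)
K(W, C) = (-7 + C + W)/(-22*W - 18*C)
64*K(m, 10) = 64*((7 - 1*10 - 1*30)/(2*(9*10 + 11*30))) = 64*((7 - 10 - 30)/(2*(90 + 330))) = 64*((1/2)*(-33)/420) = 64*((1/2)*(1/420)*(-33)) = 64*(-11/280) = -88/35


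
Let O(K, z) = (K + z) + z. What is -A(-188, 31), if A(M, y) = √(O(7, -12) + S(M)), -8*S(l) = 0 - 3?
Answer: -I*√266/4 ≈ -4.0774*I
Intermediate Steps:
O(K, z) = K + 2*z
S(l) = 3/8 (S(l) = -(0 - 3)/8 = -⅛*(-3) = 3/8)
A(M, y) = I*√266/4 (A(M, y) = √((7 + 2*(-12)) + 3/8) = √((7 - 24) + 3/8) = √(-17 + 3/8) = √(-133/8) = I*√266/4)
-A(-188, 31) = -I*√266/4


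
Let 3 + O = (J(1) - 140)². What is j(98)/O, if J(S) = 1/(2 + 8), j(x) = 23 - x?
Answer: -7500/1956901 ≈ -0.0038326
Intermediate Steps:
J(S) = ⅒ (J(S) = 1/10 = ⅒)
O = 1956901/100 (O = -3 + (⅒ - 140)² = -3 + (-1399/10)² = -3 + 1957201/100 = 1956901/100 ≈ 19569.)
j(98)/O = (23 - 1*98)/(1956901/100) = (23 - 98)*(100/1956901) = -75*100/1956901 = -7500/1956901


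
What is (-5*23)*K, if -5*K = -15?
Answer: -345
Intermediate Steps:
K = 3 (K = -⅕*(-15) = 3)
(-5*23)*K = -5*23*3 = -115*3 = -345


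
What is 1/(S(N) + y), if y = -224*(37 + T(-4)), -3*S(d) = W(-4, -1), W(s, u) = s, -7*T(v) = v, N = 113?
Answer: -3/25244 ≈ -0.00011884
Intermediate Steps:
T(v) = -v/7
S(d) = 4/3 (S(d) = -⅓*(-4) = 4/3)
y = -8416 (y = -224*(37 - ⅐*(-4)) = -224*(37 + 4/7) = -224*263/7 = -8416)
1/(S(N) + y) = 1/(4/3 - 8416) = 1/(-25244/3) = -3/25244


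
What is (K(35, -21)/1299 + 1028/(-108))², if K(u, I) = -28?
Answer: 12439610089/136679481 ≈ 91.013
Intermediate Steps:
(K(35, -21)/1299 + 1028/(-108))² = (-28/1299 + 1028/(-108))² = (-28*1/1299 + 1028*(-1/108))² = (-28/1299 - 257/27)² = (-111533/11691)² = 12439610089/136679481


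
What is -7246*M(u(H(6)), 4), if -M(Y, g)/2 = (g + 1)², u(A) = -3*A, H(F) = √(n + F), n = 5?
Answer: 362300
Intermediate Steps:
H(F) = √(5 + F)
M(Y, g) = -2*(1 + g)² (M(Y, g) = -2*(g + 1)² = -2*(1 + g)²)
-7246*M(u(H(6)), 4) = -(-14492)*(1 + 4)² = -(-14492)*5² = -(-14492)*25 = -7246*(-50) = 362300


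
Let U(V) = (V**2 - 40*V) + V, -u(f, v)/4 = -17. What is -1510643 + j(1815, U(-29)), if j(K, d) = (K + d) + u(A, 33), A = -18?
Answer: -1506788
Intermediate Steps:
u(f, v) = 68 (u(f, v) = -4*(-17) = 68)
U(V) = V**2 - 39*V
j(K, d) = 68 + K + d (j(K, d) = (K + d) + 68 = 68 + K + d)
-1510643 + j(1815, U(-29)) = -1510643 + (68 + 1815 - 29*(-39 - 29)) = -1510643 + (68 + 1815 - 29*(-68)) = -1510643 + (68 + 1815 + 1972) = -1510643 + 3855 = -1506788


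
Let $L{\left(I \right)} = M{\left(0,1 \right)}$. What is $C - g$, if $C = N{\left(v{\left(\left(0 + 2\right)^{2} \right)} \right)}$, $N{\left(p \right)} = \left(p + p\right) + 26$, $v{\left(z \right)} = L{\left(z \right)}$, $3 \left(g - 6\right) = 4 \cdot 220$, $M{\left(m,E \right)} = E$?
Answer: $- \frac{814}{3} \approx -271.33$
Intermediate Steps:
$L{\left(I \right)} = 1$
$g = \frac{898}{3}$ ($g = 6 + \frac{4 \cdot 220}{3} = 6 + \frac{1}{3} \cdot 880 = 6 + \frac{880}{3} = \frac{898}{3} \approx 299.33$)
$v{\left(z \right)} = 1$
$N{\left(p \right)} = 26 + 2 p$ ($N{\left(p \right)} = 2 p + 26 = 26 + 2 p$)
$C = 28$ ($C = 26 + 2 \cdot 1 = 26 + 2 = 28$)
$C - g = 28 - \frac{898}{3} = - \frac{814}{3}$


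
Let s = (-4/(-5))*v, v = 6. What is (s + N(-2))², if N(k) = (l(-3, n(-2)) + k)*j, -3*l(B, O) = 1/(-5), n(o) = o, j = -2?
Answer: 676/9 ≈ 75.111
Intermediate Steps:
l(B, O) = 1/15 (l(B, O) = -⅓/(-5) = -⅓*(-⅕) = 1/15)
N(k) = -2/15 - 2*k (N(k) = (1/15 + k)*(-2) = -2/15 - 2*k)
s = 24/5 (s = (-4/(-5))*6 = -⅕*(-4)*6 = (⅘)*6 = 24/5 ≈ 4.8000)
(s + N(-2))² = (24/5 + (-2/15 - 2*(-2)))² = (24/5 + (-2/15 + 4))² = (24/5 + 58/15)² = (26/3)² = 676/9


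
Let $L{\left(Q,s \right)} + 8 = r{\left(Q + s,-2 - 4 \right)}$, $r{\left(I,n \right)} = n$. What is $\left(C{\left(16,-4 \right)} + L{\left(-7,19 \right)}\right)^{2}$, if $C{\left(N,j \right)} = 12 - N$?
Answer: $324$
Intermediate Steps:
$L{\left(Q,s \right)} = -14$ ($L{\left(Q,s \right)} = -8 - 6 = -14$)
$\left(C{\left(16,-4 \right)} + L{\left(-7,19 \right)}\right)^{2} = \left(\left(12 - 16\right) - 14\right)^{2} = \left(-4 - 14\right)^{2} = \left(-18\right)^{2} = 324$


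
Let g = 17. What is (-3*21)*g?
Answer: -1071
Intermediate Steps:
(-3*21)*g = -3*21*17 = -63*17 = -1071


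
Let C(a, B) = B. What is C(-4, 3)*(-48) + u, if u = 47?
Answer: -97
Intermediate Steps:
C(-4, 3)*(-48) + u = 3*(-48) + 47 = -144 + 47 = -97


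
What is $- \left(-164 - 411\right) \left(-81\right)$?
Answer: $-46575$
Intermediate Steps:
$- \left(-164 - 411\right) \left(-81\right) = - \left(-575\right) \left(-81\right) = \left(-1\right) 46575 = -46575$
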